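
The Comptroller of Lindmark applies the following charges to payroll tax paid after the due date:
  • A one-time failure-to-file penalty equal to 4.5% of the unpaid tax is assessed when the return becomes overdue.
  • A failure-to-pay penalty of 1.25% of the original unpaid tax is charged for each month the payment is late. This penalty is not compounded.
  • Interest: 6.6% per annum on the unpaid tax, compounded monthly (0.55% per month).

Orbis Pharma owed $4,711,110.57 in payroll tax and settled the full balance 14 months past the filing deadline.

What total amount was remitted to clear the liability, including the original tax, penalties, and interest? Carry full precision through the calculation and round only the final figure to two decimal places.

$6,123,568.59

Failure-to-file penalty: 4.5% × $4,711,110.57 = $211,999.98…
Failure-to-pay penalty: 14 × 1.25% × $4,711,110.57 = $824,444.35…
Interest: $4,711,110.57 × ((1 + 0.0055)^14 − 1) = $4,711,110.57 × 0.0798142… = $376,013.6939…
Total = $4,711,110.57 + $1,036,444.3254 + $376,013.6939… = $6,123,568.59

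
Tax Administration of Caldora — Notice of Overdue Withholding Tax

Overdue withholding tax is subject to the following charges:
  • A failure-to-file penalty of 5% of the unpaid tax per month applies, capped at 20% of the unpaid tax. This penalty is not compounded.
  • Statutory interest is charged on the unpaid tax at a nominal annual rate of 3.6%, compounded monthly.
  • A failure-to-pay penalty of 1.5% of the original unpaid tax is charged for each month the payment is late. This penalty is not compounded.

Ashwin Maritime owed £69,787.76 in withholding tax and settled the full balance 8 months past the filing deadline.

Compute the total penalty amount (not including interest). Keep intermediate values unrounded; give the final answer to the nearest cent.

Failure-to-file: 8 × 5% × £69,787.76 = £27,915.10…, capped at 20% × £69,787.76 = £13,957.55…
Failure-to-pay penalty: 8 × 1.5% × £69,787.76 = £8,374.53…
Total penalty = £13,957.55… + £8,374.53… = £22,332.08

£22,332.08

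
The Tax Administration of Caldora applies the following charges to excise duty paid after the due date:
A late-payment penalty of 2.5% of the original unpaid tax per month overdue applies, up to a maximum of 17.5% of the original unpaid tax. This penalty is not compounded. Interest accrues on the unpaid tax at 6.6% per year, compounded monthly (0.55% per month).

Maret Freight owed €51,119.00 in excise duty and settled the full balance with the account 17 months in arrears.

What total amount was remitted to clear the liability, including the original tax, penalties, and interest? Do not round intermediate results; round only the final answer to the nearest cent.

€65,060.65

Penalty (uncapped): 17 × 2.5% × €51,119.00 = €21,725.58…; cap = 17.5% × €51,119.00 = €8,945.83… → penalty = €8,945.83…
Interest: €51,119.00 × ((1 + 0.0055)^17 − 1) = €51,119.00 × 0.0977293… = €4,995.8264…
Total = €51,119.00 + €8,945.8250 + €4,995.8264… = €65,060.65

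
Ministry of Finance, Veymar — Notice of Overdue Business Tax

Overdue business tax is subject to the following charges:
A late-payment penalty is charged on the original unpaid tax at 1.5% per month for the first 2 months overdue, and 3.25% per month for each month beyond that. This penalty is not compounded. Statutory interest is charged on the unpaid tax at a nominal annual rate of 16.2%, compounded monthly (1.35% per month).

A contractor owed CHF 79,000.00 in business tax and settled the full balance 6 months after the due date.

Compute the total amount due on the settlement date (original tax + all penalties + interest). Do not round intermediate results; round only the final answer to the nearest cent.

CHF 98,258.89

Penalty, months 1–2: 2 × 1.5% × CHF 79,000.00 = CHF 2,370.00
Penalty, months 3–6: 4 × 3.25% × CHF 79,000.00 = CHF 10,270.00
Interest: CHF 79,000.00 × ((1 + 0.0135)^6 − 1) = CHF 79,000.00 × 0.0837835… = CHF 6,618.8932…
Total = CHF 79,000.00 + CHF 12,640.0000 + CHF 6,618.8932… = CHF 98,258.89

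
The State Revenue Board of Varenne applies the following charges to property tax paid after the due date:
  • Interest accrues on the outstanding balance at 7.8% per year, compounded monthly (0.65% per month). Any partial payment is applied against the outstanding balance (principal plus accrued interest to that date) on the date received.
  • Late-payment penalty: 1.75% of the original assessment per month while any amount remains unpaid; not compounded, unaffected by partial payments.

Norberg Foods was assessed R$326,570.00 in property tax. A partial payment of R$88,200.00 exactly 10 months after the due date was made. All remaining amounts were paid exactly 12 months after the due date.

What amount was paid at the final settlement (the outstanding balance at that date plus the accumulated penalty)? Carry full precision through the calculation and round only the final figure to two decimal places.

R$332,202.50

Balance at month 10: R$326,570.0000 × (1 + 0.0065)^10 = R$348,428.8267…
After R$88,200.00 payment: R$348,428.8267… − R$88,200.00 = R$260,228.8267…
Balance at month 12: R$260,228.8267… × (1 + 0.0065)^2 = R$263,622.7961…
Penalty: 12 × 1.75% × R$326,570.00 = R$68,579.70
Final settlement = outstanding balance + penalty = R$263,622.7961… + R$68,579.70 = R$332,202.50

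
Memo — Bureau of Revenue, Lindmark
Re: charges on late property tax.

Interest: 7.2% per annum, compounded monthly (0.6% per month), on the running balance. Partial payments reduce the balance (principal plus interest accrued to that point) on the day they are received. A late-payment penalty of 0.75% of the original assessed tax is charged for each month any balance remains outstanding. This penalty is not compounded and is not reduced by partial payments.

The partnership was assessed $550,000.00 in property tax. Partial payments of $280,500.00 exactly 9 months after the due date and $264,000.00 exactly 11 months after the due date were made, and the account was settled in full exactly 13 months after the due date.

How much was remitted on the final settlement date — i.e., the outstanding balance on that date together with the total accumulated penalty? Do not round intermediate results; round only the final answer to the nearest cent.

$93,633.56

Balance at month 9: $550,000.0000 × (1 + 0.006)^9 = $580,422.8696…
After $280,500.00 payment: $580,422.8696… − $280,500.00 = $299,922.8696…
Balance at month 11: $299,922.8696… × (1 + 0.006)^2 = $303,532.7412…
After $264,000.00 payment: $303,532.7412… − $264,000.00 = $39,532.7412…
Balance at month 13: $39,532.7412… × (1 + 0.006)^2 = $40,008.5573…
Penalty: 13 × 0.75% × $550,000.00 = $53,625.00
Final settlement = outstanding balance + penalty = $40,008.5573… + $53,625.00 = $93,633.56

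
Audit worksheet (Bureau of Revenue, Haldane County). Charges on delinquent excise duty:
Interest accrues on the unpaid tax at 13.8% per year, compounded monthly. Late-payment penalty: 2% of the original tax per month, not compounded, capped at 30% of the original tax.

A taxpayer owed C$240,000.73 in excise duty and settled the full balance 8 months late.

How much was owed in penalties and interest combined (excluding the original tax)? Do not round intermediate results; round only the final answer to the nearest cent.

C$61,389.64

Penalty: 8 × 2% × C$240,000.73 = C$38,400.12… (below the 30% cap of C$72,000.22…)
Interest (13.8%/yr ÷ 12 = 1.15%/month): C$240,000.73 × ((1 + 0.0115)^8 − 1) = C$22,989.5270…
Penalties + interest = C$38,400.1168 + C$22,989.5270… = C$61,389.64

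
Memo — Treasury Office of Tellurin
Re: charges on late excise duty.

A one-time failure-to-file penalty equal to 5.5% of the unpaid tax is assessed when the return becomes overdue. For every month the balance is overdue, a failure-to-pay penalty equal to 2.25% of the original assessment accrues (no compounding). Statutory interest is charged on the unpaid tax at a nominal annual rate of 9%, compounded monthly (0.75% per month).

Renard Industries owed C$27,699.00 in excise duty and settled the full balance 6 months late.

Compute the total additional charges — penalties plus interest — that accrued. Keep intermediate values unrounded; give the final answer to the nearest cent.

C$6,532.87

Failure-to-file penalty: 5.5% × C$27,699.00 = C$1,523.45…
Failure-to-pay penalty = 2.25% × C$27,699.00 × 6 mo = C$3,739.37…
Interest: C$27,699.00 × ((1 + 0.0075)^6 − 1) = C$27,699.00 × 0.0458522… = C$1,270.0611…
Penalties + interest = C$5,262.8100 + C$1,270.0611… = C$6,532.87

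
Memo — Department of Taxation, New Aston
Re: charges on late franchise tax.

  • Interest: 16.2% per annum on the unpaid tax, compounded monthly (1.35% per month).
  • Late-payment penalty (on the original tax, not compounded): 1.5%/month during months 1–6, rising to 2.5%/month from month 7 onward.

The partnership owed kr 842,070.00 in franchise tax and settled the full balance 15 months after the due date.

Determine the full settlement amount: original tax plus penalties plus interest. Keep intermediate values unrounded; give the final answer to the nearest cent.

Penalty, months 1–6: 6 × 1.5% × kr 842,070.00 = kr 75,786.30
Penalty, months 7–15: 9 × 2.5% × kr 842,070.00 = kr 189,465.75
Interest: kr 842,070.00 × ((1 + 0.0135)^15 − 1) = kr 842,070.00 × 0.2228024… = kr 187,615.2478…
Total = kr 842,070.00 + kr 265,252.0500 + kr 187,615.2478… = kr 1,294,937.30

kr 1,294,937.30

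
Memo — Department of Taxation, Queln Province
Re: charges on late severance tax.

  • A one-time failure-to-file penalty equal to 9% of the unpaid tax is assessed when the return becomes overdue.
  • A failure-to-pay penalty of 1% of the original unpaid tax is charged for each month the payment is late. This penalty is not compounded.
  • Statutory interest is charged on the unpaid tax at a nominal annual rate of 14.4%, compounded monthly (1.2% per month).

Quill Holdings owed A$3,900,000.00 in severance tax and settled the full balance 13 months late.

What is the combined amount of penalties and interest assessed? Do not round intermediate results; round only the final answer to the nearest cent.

Failure-to-file penalty: 9% × A$3,900,000.00 = A$351,000.00
Failure-to-pay penalty = 1% × A$3,900,000.00 × 13 mo = A$507,000.00
Interest: A$3,900,000.00 × ((1 + 0.012)^13 − 1) = A$3,900,000.00 × 0.1677414… = A$654,191.3027…
Penalties + interest = A$858,000.0000 + A$654,191.3027… = A$1,512,191.30

A$1,512,191.30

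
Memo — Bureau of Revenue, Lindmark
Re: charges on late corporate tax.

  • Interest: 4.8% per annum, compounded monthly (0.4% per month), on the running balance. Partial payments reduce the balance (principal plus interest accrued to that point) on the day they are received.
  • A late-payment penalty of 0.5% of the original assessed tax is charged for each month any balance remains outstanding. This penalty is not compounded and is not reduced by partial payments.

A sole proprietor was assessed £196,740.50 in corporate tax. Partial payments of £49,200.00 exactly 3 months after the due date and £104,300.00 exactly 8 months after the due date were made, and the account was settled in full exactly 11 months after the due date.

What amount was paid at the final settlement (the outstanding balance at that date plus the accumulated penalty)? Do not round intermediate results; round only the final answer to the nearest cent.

Balance at month 3: £196,740.5000 × (1 + 0.004)^3 = £199,110.8421…
After £49,200.00 payment: £199,110.8421… − £49,200.00 = £149,910.8421…
Balance at month 8: £149,910.8421… × (1 + 0.004)^5 = £152,933.1408…
After £104,300.00 payment: £152,933.1408… − £104,300.00 = £48,633.1408…
Balance at month 11: £48,633.1408… × (1 + 0.004)^3 = £49,219.0760…
Penalty: 11 × 0.5% × £196,740.50 = £10,820.73…
Final settlement = outstanding balance + penalty = £49,219.0760… + £10,820.73… = £60,039.80

£60,039.80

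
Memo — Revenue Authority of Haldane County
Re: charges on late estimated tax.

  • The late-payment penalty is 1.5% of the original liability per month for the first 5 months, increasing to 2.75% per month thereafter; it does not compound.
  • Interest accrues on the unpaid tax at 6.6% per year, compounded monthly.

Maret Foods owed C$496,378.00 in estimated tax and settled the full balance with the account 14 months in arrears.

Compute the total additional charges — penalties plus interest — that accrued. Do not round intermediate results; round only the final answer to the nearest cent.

C$199,699.94

Penalty, months 1–5: 5 × 1.5% × C$496,378.00 = C$37,228.35
Penalty, months 6–14: 9 × 2.75% × C$496,378.00 = C$122,853.56…
Interest (6.6%/yr ÷ 12 = 0.55%/month): C$496,378.00 × ((1 + 0.0055)^14 − 1) = C$39,618.0312…
Penalties + interest = C$160,081.9050 + C$39,618.0312… = C$199,699.94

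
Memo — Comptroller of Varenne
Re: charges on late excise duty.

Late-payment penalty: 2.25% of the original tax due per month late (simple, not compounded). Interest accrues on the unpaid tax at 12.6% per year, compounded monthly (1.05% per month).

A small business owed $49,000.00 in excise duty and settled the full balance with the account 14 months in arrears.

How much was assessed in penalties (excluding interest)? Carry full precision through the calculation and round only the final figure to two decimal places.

Late-payment penalty = 2.25% × $49,000.00 × 14 mo = $15,435.00

$15,435.00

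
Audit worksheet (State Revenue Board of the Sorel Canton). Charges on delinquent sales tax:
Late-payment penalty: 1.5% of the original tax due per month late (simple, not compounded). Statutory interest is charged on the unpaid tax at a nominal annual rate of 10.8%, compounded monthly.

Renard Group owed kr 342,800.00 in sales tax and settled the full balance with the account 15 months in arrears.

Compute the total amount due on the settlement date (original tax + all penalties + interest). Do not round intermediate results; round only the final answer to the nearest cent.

kr 469,240.35

Late-payment penalty: 15 × 1.5% × kr 342,800.00 = kr 77,130.00
Interest (10.8%/yr ÷ 12 = 0.9%/month): kr 342,800.00 × ((1 + 0.009)^15 − 1) = kr 49,310.3508…
Total = kr 342,800.00 + kr 77,130.0000 + kr 49,310.3508… = kr 469,240.35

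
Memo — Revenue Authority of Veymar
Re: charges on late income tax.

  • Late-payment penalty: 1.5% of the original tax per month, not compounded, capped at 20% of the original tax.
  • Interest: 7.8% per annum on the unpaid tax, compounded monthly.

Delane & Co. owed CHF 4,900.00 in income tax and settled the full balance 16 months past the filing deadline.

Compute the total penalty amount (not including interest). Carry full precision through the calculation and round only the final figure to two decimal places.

Penalty (uncapped): 16 × 1.5% × CHF 4,900.00 = CHF 1,176.00; cap = 20% × CHF 4,900.00 = CHF 980.00 → penalty = CHF 980.00

CHF 980.00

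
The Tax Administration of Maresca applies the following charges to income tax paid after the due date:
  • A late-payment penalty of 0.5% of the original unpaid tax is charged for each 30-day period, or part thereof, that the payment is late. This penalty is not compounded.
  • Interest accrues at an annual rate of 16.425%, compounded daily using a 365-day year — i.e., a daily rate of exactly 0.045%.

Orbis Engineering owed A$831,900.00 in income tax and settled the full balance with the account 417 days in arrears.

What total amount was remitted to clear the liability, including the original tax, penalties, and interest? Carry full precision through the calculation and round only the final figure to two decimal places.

A$1,061,804.12

Penalty periods: ⌈417/30⌉ = 14; penalty = 14 × 0.5% × A$831,900.00 = A$58,233.00
Interest: A$831,900.00 × ((1 + 0.00045)^417 − 1) = A$831,900.00 × 0.20636028… = A$171,671.1150…
Total = A$831,900.00 + A$58,233.0000 + A$171,671.1150… = A$1,061,804.12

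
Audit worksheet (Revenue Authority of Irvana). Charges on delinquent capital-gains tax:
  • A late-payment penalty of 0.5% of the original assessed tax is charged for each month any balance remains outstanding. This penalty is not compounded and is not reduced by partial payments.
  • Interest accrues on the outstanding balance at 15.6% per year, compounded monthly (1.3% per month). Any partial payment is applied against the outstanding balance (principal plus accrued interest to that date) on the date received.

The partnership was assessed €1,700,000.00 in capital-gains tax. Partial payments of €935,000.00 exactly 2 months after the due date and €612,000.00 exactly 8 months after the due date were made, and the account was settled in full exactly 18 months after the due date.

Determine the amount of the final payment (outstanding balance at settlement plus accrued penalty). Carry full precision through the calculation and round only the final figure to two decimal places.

€451,937.08

Balance at month 2: €1,700,000.0000 × (1 + 0.013)^2 = €1,744,487.3000
After €935,000.00 payment: €1,744,487.3000 − €935,000.00 = €809,487.3000
Balance at month 8: €809,487.3000 × (1 + 0.013)^6 = €874,715.2772…
After €612,000.00 payment: €874,715.2772… − €612,000.00 = €262,715.2772…
Balance at month 18: €262,715.2772… × (1 + 0.013)^10 = €298,937.0757…
Penalty: 18 × 0.5% × €1,700,000.00 = €153,000.00
Final settlement = outstanding balance + penalty = €298,937.0757… + €153,000.00 = €451,937.08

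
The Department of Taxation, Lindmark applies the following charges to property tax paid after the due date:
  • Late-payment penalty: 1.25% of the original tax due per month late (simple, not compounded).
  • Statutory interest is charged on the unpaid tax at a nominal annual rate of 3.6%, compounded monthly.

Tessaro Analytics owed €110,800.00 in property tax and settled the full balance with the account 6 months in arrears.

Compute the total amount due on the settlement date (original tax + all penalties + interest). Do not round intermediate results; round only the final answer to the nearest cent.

€121,119.42

Late-payment penalty = 1.25% × €110,800.00 × 6 mo = €8,310.00
Interest (3.6%/yr ÷ 12 = 0.3%/month): €110,800.00 × ((1 + 0.003)^6 − 1) = €2,009.4180…
Total = €110,800.00 + €8,310.0000 + €2,009.4180… = €121,119.42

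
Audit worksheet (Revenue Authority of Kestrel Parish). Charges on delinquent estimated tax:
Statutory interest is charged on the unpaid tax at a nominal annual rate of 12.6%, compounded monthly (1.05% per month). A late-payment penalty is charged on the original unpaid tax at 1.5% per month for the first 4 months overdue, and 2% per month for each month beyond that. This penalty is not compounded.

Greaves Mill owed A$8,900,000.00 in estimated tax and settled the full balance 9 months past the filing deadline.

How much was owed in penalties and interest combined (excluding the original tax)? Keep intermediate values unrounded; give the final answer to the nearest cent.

Penalty, months 1–4: 4 × 1.5% × A$8,900,000.00 = A$534,000.00
Penalty, months 5–9: 5 × 2% × A$8,900,000.00 = A$890,000.00
Interest: A$8,900,000.00 × ((1 + 0.0105)^9 − 1) = A$8,900,000.00 × 0.0985678… = A$877,253.3153…
Penalties + interest = A$1,424,000.0000 + A$877,253.3153… = A$2,301,253.32

A$2,301,253.32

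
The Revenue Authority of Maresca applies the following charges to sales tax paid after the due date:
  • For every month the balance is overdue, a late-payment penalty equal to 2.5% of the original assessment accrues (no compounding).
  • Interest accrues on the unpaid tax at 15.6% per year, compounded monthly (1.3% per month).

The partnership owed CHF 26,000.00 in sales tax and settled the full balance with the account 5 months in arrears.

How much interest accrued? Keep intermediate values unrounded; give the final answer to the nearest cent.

Interest: CHF 26,000.00 × ((1 + 0.013)^5 − 1) = CHF 26,000.00 × 0.0667121… = CHF 1,734.5149…

CHF 1,734.51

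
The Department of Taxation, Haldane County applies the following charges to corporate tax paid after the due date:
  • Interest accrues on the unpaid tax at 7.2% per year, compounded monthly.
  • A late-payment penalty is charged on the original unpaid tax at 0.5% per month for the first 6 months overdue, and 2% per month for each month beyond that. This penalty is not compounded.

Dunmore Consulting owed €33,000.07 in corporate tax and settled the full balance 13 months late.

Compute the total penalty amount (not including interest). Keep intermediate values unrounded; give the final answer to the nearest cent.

€5,610.01

Penalty, months 1–6: 6 × 0.5% × €33,000.07 = €990.00…
Penalty, months 7–13: 7 × 2% × €33,000.07 = €4,620.01…
Total penalty = €990.00… + €4,620.01… = €5,610.01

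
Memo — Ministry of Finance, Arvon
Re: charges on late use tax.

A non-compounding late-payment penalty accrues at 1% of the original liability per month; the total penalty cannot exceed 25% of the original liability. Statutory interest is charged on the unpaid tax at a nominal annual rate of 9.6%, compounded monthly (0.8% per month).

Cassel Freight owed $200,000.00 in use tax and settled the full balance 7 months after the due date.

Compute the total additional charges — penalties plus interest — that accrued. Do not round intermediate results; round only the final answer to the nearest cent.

$25,472.41

Penalty: 7 × 1% × $200,000.00 = $14,000.00 (below the 25% cap of $50,000.00)
Interest: $200,000.00 × ((1 + 0.008)^7 − 1) = $200,000.00 × 0.0573621… = $11,472.4128…
Penalties + interest = $14,000.0000 + $11,472.4128… = $25,472.41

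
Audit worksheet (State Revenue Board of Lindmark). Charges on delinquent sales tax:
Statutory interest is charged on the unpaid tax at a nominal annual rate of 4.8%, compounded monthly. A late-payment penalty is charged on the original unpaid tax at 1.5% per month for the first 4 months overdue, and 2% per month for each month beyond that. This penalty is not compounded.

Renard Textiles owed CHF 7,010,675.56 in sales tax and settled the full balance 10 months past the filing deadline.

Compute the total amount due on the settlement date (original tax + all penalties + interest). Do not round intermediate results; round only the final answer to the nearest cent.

CHF 8,558,126.09

Penalty, months 1–4: 4 × 1.5% × CHF 7,010,675.56 = CHF 420,640.53…
Penalty, months 5–10: 6 × 2% × CHF 7,010,675.56 = CHF 841,281.07…
Interest (4.8%/yr ÷ 12 = 0.4%/month): CHF 7,010,675.56 × ((1 + 0.004)^10 − 1) = CHF 285,528.9295…
Total = CHF 7,010,675.56 + CHF 1,261,921.6008 + CHF 285,528.9295… = CHF 8,558,126.09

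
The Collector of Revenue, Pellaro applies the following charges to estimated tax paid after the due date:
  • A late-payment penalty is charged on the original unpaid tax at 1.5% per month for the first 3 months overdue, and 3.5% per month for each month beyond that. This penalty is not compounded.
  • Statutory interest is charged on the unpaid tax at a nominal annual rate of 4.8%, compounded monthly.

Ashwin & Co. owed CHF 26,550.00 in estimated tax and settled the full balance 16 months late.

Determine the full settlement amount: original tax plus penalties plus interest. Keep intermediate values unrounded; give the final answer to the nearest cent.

Penalty, months 1–3: 3 × 1.5% × CHF 26,550.00 = CHF 1,194.75
Penalty, months 4–16: 13 × 3.5% × CHF 26,550.00 = CHF 12,080.25
Interest (4.8%/yr ÷ 12 = 0.4%/month): CHF 26,550.00 × ((1 + 0.004)^16 − 1) = CHF 1,751.1400…
Total = CHF 26,550.00 + CHF 13,275.0000 + CHF 1,751.1400… = CHF 41,576.14

CHF 41,576.14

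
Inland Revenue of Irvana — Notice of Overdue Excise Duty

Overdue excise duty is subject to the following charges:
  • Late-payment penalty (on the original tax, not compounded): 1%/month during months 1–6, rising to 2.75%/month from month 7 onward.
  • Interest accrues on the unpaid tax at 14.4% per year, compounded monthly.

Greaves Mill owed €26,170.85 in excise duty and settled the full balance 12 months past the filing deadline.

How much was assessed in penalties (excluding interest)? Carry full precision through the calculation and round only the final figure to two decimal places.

Penalty, months 1–6: 6 × 1% × €26,170.85 = €1,570.25…
Penalty, months 7–12: 6 × 2.75% × €26,170.85 = €4,318.19…
Total penalty = €1,570.25… + €4,318.19… = €5,888.44

€5,888.44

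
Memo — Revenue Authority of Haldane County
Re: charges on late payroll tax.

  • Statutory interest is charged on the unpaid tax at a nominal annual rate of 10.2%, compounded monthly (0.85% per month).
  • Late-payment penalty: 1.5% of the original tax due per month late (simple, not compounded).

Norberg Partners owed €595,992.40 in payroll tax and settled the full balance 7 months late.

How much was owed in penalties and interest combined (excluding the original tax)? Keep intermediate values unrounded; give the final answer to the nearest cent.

Late-payment penalty = 1.5% × €595,992.40 × 7 mo = €62,579.20…
Interest: €595,992.40 × ((1 + 0.0085)^7 − 1) = €595,992.40 × 0.0610389… = €36,378.7372…
Penalties + interest = €62,579.2020 + €36,378.7372… = €98,957.94

€98,957.94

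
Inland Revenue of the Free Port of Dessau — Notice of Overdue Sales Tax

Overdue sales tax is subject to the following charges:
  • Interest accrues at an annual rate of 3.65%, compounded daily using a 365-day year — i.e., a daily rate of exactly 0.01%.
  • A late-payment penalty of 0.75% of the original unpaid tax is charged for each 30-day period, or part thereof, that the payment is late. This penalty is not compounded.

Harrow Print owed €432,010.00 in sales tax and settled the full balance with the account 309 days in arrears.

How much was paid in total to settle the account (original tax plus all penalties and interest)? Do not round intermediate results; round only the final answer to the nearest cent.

Penalty periods: ⌈309/30⌉ = 11; penalty = 11 × 0.75% × €432,010.00 = €35,640.83…
Interest: €432,010.00 × ((1 + 0.0001)^309 − 1) = €432,010.00 × 0.03138077… = €13,556.8052…
Total = €432,010.00 + €35,640.8250 + €13,556.8052… = €481,207.63

€481,207.63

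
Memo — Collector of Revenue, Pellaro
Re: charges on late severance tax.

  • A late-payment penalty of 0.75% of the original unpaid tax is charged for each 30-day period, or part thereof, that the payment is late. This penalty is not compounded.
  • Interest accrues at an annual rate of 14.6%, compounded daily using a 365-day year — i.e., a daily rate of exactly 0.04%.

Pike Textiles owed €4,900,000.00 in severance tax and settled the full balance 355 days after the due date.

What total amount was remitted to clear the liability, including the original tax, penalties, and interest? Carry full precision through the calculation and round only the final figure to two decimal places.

Penalty periods: ⌈355/30⌉ = 12; penalty = 12 × 0.75% × €4,900,000.00 = €441,000.00
Interest: €4,900,000.00 × ((1 + 0.0004)^355 − 1) = €4,900,000.00 × 0.15254392… = €747,465.2303…
Total = €4,900,000.00 + €441,000.0000 + €747,465.2303… = €6,088,465.23

€6,088,465.23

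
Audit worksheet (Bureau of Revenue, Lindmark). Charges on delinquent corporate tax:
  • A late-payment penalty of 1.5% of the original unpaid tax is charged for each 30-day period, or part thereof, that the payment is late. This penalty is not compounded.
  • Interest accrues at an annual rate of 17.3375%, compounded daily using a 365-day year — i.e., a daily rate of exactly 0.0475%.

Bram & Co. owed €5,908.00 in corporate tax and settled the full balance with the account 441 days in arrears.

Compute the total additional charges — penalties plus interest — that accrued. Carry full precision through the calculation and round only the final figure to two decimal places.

€2,705.68

Penalty periods: ⌈441/30⌉ = 15; penalty = 15 × 1.5% × €5,908.00 = €1,329.30
Interest: €5,908.00 × ((1 + 0.000475)^441 − 1) = €5,908.00 × 0.23296923… = €1,376.3822…
Penalties + interest = €1,329.3000 + €1,376.3822… = €2,705.68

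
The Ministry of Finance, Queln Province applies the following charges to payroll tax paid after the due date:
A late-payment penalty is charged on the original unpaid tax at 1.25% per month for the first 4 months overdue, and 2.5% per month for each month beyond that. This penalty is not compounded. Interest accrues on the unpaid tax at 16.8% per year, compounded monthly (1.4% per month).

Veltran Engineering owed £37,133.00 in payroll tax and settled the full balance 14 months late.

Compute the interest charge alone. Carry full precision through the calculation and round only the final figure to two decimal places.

£7,978.93

Interest: £37,133.00 × ((1 + 0.014)^14 − 1) = £37,133.00 × 0.2148744… = £7,978.9300…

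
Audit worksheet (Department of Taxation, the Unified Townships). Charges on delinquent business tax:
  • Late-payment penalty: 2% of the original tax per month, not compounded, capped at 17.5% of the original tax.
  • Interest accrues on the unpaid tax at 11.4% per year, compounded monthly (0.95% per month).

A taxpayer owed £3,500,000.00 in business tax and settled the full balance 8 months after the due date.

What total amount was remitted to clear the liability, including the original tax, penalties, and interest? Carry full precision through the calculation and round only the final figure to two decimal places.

Penalty: 8 × 2% × £3,500,000.00 = £560,000.00 (below the 17.5% cap of £612,500.00)
Interest: £3,500,000.00 × ((1 + 0.0095)^8 − 1) = £3,500,000.00 × 0.0785756… = £275,014.5563…
Total = £3,500,000.00 + £560,000.0000 + £275,014.5563… = £4,335,014.56

£4,335,014.56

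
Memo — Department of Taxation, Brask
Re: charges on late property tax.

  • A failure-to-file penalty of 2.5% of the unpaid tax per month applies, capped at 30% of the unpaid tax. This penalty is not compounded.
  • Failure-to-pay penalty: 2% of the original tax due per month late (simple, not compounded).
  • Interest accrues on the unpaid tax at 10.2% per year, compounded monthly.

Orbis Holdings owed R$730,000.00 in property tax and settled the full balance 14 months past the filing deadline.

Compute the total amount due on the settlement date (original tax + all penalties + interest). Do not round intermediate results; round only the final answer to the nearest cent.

Failure-to-file: 14 × 2.5% × R$730,000.00 = R$255,500.00, capped at 30% × R$730,000.00 = R$219,000.00
Failure-to-pay penalty: 14 × 2% × R$730,000.00 = R$204,400.00
Interest (10.2%/yr ÷ 12 = 0.85%/month): R$730,000.00 × ((1 + 0.0085)^14 − 1) = R$91,836.6329…
Total = R$730,000.00 + R$423,400.0000 + R$91,836.6329… = R$1,245,236.63

R$1,245,236.63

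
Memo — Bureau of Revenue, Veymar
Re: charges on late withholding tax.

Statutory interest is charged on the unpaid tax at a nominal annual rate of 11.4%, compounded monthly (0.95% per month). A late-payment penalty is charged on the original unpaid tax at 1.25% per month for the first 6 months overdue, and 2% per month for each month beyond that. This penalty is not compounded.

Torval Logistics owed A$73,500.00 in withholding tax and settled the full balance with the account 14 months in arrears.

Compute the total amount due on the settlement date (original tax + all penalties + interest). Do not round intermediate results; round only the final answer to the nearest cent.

Penalty, months 1–6: 6 × 1.25% × A$73,500.00 = A$5,512.50
Penalty, months 7–14: 8 × 2% × A$73,500.00 = A$11,760.00
Interest: A$73,500.00 × ((1 + 0.0095)^14 − 1) = A$73,500.00 × 0.1415331… = A$10,402.6861…
Total = A$73,500.00 + A$17,272.5000 + A$10,402.6861… = A$101,175.19

A$101,175.19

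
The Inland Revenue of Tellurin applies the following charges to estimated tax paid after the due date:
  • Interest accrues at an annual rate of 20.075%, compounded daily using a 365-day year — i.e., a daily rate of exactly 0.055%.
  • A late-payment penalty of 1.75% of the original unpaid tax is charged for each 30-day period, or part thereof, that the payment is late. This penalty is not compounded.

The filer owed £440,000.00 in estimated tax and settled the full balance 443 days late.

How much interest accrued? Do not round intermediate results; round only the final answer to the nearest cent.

Interest: £440,000.00 × ((1 + 0.00055)^443 − 1) = £440,000.00 × 0.27581223… = £121,357.3823…

£121,357.38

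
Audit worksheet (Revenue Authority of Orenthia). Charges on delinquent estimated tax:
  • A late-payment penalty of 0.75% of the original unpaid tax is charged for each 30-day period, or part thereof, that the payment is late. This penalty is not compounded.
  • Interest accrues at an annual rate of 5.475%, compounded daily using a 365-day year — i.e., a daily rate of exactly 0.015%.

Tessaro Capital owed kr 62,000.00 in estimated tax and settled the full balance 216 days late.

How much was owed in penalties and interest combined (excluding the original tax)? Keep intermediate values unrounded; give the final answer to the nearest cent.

Penalty periods: ⌈216/30⌉ = 8; penalty = 8 × 0.75% × kr 62,000.00 = kr 3,720.00
Interest: kr 62,000.00 × ((1 + 0.00015)^216 − 1) = kr 62,000.00 × 0.03292809… = kr 2,041.5413…
Penalties + interest = kr 3,720.0000 + kr 2,041.5413… = kr 5,761.54

kr 5,761.54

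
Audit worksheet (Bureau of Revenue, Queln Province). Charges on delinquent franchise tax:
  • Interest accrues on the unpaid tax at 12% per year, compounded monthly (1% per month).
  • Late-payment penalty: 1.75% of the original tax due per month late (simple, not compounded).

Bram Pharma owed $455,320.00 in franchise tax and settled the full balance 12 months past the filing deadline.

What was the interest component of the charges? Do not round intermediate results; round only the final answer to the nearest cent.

Interest: $455,320.00 × ((1 + 0.01)^12 − 1) = $455,320.00 × 0.1268250… = $57,745.9727…

$57,745.97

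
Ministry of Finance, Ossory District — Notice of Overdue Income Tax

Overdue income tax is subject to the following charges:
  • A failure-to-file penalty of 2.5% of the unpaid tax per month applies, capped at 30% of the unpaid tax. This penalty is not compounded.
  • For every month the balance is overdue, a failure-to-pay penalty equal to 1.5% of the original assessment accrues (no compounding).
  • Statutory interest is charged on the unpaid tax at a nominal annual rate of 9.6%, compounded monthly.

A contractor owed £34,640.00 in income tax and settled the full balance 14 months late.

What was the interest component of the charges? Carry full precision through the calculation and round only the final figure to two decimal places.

£4,088.02

Interest (9.6%/yr ÷ 12 = 0.8%/month): £34,640.00 × ((1 + 0.008)^14 − 1) = £4,088.0235…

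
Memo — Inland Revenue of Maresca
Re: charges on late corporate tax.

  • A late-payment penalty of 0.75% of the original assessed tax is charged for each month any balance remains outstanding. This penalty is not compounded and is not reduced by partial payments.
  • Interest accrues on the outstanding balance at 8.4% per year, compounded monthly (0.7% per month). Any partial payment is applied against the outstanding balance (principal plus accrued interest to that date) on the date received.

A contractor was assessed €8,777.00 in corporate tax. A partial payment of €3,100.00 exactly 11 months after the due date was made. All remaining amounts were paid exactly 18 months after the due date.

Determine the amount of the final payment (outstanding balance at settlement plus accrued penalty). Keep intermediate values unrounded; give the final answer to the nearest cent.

€7,880.99

Balance at month 11: €8,777.0000 × (1 + 0.007)^11 = €9,476.9868…
After €3,100.00 payment: €9,476.9868… − €3,100.00 = €6,376.9868…
Balance at month 18: €6,376.9868… × (1 + 0.007)^7 = €6,696.0981…
Penalty: 18 × 0.75% × €8,777.00 = €1,184.90…
Final settlement = outstanding balance + penalty = €6,696.0981… + €1,184.90… = €7,880.99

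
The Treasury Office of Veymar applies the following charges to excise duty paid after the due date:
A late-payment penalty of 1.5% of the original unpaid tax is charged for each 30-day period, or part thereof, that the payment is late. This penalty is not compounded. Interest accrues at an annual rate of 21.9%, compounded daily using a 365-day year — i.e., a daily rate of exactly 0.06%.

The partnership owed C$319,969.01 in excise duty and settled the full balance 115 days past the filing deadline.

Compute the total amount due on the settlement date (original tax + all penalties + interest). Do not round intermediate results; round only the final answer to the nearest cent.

C$362,017.43

Penalty periods: ⌈115/30⌉ = 4; penalty = 4 × 1.5% × C$319,969.01 = C$19,198.14…
Interest: C$319,969.01 × ((1 + 0.0006)^115 − 1) = C$319,969.01 × 0.07141404… = C$22,850.2795…
Total = C$319,969.01 + C$19,198.1406 + C$22,850.2795… = C$362,017.43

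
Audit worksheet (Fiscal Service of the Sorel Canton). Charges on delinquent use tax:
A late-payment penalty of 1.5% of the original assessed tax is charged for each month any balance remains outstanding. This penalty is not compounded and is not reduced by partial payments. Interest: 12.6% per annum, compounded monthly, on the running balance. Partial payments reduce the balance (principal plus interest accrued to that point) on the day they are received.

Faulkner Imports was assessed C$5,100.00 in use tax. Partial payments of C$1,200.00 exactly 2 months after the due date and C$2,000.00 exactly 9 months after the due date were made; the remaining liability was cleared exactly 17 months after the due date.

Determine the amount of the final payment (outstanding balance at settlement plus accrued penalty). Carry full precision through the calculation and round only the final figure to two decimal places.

Monthly rate = 12.6% ÷ 12 = 1.05%
Balance at month 2: C$5,100.0000 × (1 + 0.0105)^2 = C$5,207.6623…
After C$1,200.00 payment: C$5,207.6623… − C$1,200.00 = C$4,007.6623…
Balance at month 9: C$4,007.6623… × (1 + 0.0105)^7 = C$4,311.6683…
After C$2,000.00 payment: C$4,311.6683… − C$2,000.00 = C$2,311.6683…
Balance at month 17: C$2,311.6683… × (1 + 0.0105)^8 = C$2,513.1364…
Penalty: 17 × 1.5% × C$5,100.00 = C$1,300.50
Final settlement = outstanding balance + penalty = C$2,513.1364… + C$1,300.50 = C$3,813.64

C$3,813.64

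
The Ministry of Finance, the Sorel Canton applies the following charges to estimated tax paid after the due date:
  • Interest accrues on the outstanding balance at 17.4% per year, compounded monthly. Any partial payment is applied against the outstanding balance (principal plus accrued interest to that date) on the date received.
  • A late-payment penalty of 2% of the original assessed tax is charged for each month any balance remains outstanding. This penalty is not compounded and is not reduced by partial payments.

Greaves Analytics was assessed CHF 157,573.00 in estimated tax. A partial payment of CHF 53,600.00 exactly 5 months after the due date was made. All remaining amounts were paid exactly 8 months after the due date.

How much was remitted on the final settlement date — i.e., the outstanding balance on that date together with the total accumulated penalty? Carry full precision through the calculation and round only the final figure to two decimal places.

CHF 146,052.60

Monthly rate = 17.4% ÷ 12 = 1.45%
Balance at month 5: CHF 157,573.0000 × (1 + 0.0145)^5 = CHF 169,333.1785…
After CHF 53,600.00 payment: CHF 169,333.1785… − CHF 53,600.00 = CHF 115,733.1785…
Balance at month 8: CHF 115,733.1785… × (1 + 0.0145)^3 = CHF 120,840.9233…
Penalty: 8 × 2% × CHF 157,573.00 = CHF 25,211.68
Final settlement = outstanding balance + penalty = CHF 120,840.9233… + CHF 25,211.68 = CHF 146,052.60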